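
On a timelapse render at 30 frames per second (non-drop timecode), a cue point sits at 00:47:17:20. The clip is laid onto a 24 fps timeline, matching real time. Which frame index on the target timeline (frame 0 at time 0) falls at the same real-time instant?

frame 68104

Source frame index: (0×3600 + 47×60 + 17) × 30 + 20 = 85130.
Real time: 85130 / (30) = 8513/3 s.
Target frame: (8513/3) × (24) = 68104.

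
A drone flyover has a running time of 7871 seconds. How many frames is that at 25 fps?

196775 frames

Frames = 7871 × 25 = 196775.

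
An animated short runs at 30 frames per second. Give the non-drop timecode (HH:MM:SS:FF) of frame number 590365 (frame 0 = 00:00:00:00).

590365 ÷ 30 = 19678 full seconds, remainder 25 frames.
19678 s = 5 h 27 min 58 s.
Timecode: 05:27:58:25.

05:27:58:25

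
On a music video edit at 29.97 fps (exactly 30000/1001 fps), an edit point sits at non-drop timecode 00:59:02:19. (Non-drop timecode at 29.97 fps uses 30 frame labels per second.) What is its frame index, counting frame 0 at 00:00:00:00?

frame 106279

Total seconds to the label: (0 × 3600 + 59 × 60 + 2) = 3542.
Frame index = 3542 × 30 + 19 = 106279.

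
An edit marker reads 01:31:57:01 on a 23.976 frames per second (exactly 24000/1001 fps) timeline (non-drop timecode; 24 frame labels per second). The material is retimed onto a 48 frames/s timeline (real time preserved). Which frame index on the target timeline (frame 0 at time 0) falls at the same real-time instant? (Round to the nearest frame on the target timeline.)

Source frame index: (1×3600 + 31×60 + 57) × 24 + 1 = 132409.
Real time: 132409 / (24000/1001) = 132541409/24000 s.
Target frame: (132541409/24000) × (48) = 132541409/500 ≈ 265082.818 → 265083.

frame 265083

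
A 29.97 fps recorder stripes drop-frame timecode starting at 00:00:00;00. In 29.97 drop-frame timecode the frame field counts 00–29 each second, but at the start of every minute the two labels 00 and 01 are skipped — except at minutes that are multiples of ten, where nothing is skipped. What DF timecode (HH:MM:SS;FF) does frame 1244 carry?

Each 10-minute DF block holds 10 × 60 × 30 − 9 × 2 = 17982 frames. 1244 ÷ 17982 → 0 full blocks, remainder 1244.
Within the partial block the first minute is 1800 frames and each further minute 1798, so 0 further minute boundaries passed. Total skipped labels = 18 × 0 + 2 × 0 = 0.
Non-drop label index = 1244 + 0 = 1244; at 30 labels/s that is 00:00:41:14, i.e. DF 00:00:41;14.

00:00:41;14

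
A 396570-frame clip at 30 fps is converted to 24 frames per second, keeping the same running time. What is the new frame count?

Target frames = source frames × (target rate / source rate) = 396570 × (24)/(30) = 396570 × 4/5 = 317256.

317256 frames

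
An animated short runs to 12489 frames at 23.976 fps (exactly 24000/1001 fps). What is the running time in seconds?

Running time = 12489 / (24000/1001) = 520.895375 s.

520.895375 seconds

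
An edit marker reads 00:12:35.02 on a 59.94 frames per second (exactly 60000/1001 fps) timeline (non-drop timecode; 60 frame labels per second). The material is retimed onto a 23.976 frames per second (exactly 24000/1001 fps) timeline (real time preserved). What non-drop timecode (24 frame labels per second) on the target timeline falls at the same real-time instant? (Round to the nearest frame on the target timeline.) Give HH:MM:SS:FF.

Source frame index: (0×3600 + 12×60 + 35) × 60 + 2 = 45302.
Real time: 45302 / (60000/1001) = 22673651/30000 s.
Target frame: (22673651/30000) × (24000/1001) = 90604/5 ≈ 18120.800 → 18121.
At 24 labels/s: frame 18121 → 00:12:35:01.

00:12:35:01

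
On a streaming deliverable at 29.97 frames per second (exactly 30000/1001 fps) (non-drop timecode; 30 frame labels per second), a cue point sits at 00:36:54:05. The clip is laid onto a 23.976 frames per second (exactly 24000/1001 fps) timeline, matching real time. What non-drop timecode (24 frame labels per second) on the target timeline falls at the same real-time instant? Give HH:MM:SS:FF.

Source frame index: (0×3600 + 36×60 + 54) × 30 + 5 = 66425.
Real time: 66425 / (30000/1001) = 2659657/1200 s.
Target frame: (2659657/1200) × (24000/1001) = 53140.
At 24 labels/s: frame 53140 → 00:36:54:04.

00:36:54:04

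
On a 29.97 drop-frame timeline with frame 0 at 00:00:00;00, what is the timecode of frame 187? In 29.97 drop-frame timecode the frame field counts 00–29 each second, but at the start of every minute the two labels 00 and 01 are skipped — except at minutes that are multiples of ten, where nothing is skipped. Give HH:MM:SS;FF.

00:00:06;07

Each 10-minute DF block holds 10 × 60 × 30 − 9 × 2 = 17982 frames. 187 ÷ 17982 → 0 full blocks, remainder 187.
Within the partial block the first minute is 1800 frames and each further minute 1798, so 0 further minute boundaries passed. Total skipped labels = 18 × 0 + 2 × 0 = 0.
Non-drop label index = 187 + 0 = 187; at 30 labels/s that is 00:00:06:07, i.e. DF 00:00:06;07.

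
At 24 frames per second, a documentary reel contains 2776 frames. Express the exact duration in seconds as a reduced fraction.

Running time = 2776 ÷ (24) = 2776 × 1/24 = 347/3 s.

347/3 seconds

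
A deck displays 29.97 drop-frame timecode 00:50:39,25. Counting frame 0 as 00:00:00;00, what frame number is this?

Complete 10-minute blocks: 5, each 17982 frames → 89910.
Remaining 0 whole minutes in the current block: 0 frames.
Within the current minute: 39 × 30 + 25 = 1195. Total = 89910 + 0 + 1195 = 91105.

91105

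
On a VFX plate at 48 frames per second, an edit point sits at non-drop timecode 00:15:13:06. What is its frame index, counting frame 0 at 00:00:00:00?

frame 43830

Total seconds to the label: (0 × 3600 + 15 × 60 + 13) = 913.
Frame index = 913 × 48 + 6 = 43830.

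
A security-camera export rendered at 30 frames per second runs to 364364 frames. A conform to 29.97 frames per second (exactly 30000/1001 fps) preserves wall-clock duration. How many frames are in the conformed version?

364000 frames

Target frames = source frames × (target rate / source rate) = 364364 × (30000/1001)/(30) = 364364 × 1000/1001 = 364000.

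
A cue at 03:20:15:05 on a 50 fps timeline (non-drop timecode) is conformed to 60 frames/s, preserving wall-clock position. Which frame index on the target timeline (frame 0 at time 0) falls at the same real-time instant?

Source frame index: (3×3600 + 20×60 + 15) × 50 + 5 = 600755.
Real time: 600755 / (50) = 120151/10 s.
Target frame: (120151/10) × (60) = 720906.

frame 720906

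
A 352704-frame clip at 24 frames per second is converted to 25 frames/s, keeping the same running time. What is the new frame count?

Target frames = source frames × (target rate / source rate) = 352704 × (25)/(24) = 352704 × 25/24 = 367400.

367400 frames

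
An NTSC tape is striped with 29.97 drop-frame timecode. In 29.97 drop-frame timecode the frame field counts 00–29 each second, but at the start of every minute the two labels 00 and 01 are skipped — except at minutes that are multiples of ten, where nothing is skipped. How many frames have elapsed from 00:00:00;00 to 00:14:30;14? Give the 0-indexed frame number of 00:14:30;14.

Complete 10-minute blocks: 1, each 17982 frames → 17982.
Remaining 4 whole minutes in the current block: 1800 + 3 × 1798 = 7194 frames.
Within the current minute: 30 × 30 + 14 − 2 = 912 (labels ;00/;01 skipped at this minute). Total = 17982 + 7194 + 912 = 26088.

26088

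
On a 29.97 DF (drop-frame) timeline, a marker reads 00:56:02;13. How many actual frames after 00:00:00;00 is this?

100771

As if non-drop at 30 labels/s: (0 × 3600 + 56 × 60 + 2) × 30 + 13 = 100873.
Minute boundaries passed: 56; those not divisible by 10: 56 − 5 = 51; dropped labels = 2 × 51 = 102.
Actual frame index = 100873 − 102 = 100771.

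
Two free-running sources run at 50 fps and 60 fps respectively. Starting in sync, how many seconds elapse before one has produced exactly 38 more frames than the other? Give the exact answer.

The gap grows by |60 − 50| = 10 frames per second.
Time for a 38-frame gap: 38 ÷ (10) = 3.8 s.

3.8 seconds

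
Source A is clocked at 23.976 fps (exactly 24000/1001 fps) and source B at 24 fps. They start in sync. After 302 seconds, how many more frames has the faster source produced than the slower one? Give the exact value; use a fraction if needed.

7248/1001 frames

A emits 24000/1001 × 302 = 7248000/1001 frames; B emits 24 × 302 = 7248.
Difference = 7248/1001 frames (≈ 7.2408); B is ahead of A.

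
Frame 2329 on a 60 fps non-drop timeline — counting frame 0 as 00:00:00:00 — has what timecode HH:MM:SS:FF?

2329 ÷ 60 = 38 full seconds, remainder 49 frames.
38 s = 0 h 0 min 38 s.
Timecode: 00:00:38:49.

00:00:38:49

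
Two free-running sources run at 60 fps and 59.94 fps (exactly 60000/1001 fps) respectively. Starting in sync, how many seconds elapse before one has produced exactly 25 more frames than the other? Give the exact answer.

5005/12 seconds

The gap grows by |60000/1001 − 60| = 60/1001 frames per second.
Time for a 25-frame gap: 25 ÷ (60/1001) = 5005/12 s.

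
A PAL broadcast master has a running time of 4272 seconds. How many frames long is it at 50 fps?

213600 frames

Frames = 4272 × 50 = 213600.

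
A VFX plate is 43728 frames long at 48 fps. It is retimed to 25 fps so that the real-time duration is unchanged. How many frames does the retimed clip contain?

22775 frames

Target frames = source frames × (target rate / source rate) = 43728 × (25)/(48) = 43728 × 25/48 = 22775.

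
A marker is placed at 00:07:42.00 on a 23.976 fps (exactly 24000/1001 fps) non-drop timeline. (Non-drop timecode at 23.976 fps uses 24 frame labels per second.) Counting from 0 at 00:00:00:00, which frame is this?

Total seconds to the label: (0 × 3600 + 7 × 60 + 42) = 462.
Frame index = 462 × 24 + 0 = 11088.

11088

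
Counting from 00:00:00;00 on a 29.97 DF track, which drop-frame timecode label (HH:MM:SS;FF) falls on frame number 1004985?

09:18:53;01

Ten DF minutes hold 17982 frames, so frame 1004985 lies in block 55 (frames 989010–1006991) with 15975 frames into that block.
The block's first minute is 1800 frames and the rest 1798 each; 15975 frames reaches minute 8, so 55 × 18 + 8 × 2 = 1006 labels have been skipped so far.
Adding those back, label number 1004985 + 1006 = 1005991 at 30 labels/s is 33533 s + 1 f = 9 h 18 min 53 s frame 1, i.e. 09:18:53;01.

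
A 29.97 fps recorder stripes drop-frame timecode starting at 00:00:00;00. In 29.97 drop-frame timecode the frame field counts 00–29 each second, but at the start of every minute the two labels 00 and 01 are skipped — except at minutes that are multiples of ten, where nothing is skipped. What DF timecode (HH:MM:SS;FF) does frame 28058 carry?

Each 10-minute DF block holds 10 × 60 × 30 − 9 × 2 = 17982 frames. 28058 ÷ 17982 → 1 full block, remainder 10076.
Within the partial block the first minute is 1800 frames and each further minute 1798, so 5 further minute boundaries passed. Total skipped labels = 18 × 1 + 2 × 5 = 28.
Non-drop label index = 28058 + 28 = 28086; at 30 labels/s that is 00:15:36:06, i.e. DF 00:15:36;06.

00:15:36;06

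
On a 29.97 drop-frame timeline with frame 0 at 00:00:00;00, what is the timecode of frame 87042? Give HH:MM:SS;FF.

Ten DF minutes hold 17982 frames, so frame 87042 lies in block 4 (frames 71928–89909) with 15114 frames into that block.
The block's first minute is 1800 frames and the rest 1798 each; 15114 frames reaches minute 8, so 4 × 18 + 8 × 2 = 88 labels have been skipped so far.
Adding those back, label number 87042 + 88 = 87130 at 30 labels/s is 2904 s + 10 f = 0 h 48 min 24 s frame 10, i.e. 00:48:24;10.

00:48:24;10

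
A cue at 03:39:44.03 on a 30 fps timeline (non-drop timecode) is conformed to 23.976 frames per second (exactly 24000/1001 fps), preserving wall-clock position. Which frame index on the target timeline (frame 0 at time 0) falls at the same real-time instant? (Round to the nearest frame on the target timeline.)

Source frame index: (3×3600 + 39×60 + 44) × 30 + 3 = 395523.
Real time: 395523 / (30) = 131841/10 s.
Target frame: (131841/10) × (24000/1001) = 316418400/1001 ≈ 316102.298 → 316102.

frame 316102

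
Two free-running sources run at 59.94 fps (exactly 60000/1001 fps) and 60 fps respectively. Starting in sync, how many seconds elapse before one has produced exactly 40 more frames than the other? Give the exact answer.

2002/3 seconds

The gap grows by |60 − 60000/1001| = 60/1001 frames per second.
Time for a 40-frame gap: 40 ÷ (60/1001) = 2002/3 s.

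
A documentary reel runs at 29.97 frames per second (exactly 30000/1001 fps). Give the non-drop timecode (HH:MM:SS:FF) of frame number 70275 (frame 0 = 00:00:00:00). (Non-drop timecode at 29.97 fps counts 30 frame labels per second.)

70275 ÷ 30 = 2342 full seconds, remainder 15 frames.
2342 s = 0 h 39 min 2 s.
Timecode: 00:39:02:15.

00:39:02:15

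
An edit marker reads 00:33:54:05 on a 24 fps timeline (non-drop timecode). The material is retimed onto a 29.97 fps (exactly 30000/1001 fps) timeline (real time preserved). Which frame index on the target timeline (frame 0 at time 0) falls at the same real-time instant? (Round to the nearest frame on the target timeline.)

frame 60965

Source frame index: (0×3600 + 33×60 + 54) × 24 + 5 = 48821.
Real time: 48821 / (24) = 48821/24 s.
Target frame: (48821/24) × (30000/1001) = 61026250/1001 ≈ 60965.285 → 60965.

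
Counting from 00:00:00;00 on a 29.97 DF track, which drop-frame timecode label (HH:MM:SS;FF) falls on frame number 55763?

Each 10-minute DF block holds 10 × 60 × 30 − 9 × 2 = 17982 frames. 55763 ÷ 17982 → 3 full blocks, remainder 1817.
Within the partial block the first minute is 1800 frames and each further minute 1798, so 1 further minute boundary passed. Total skipped labels = 18 × 3 + 2 × 1 = 56.
Non-drop label index = 55763 + 56 = 55819; at 30 labels/s that is 00:31:00:19, i.e. DF 00:31:00;19.

00:31:00;19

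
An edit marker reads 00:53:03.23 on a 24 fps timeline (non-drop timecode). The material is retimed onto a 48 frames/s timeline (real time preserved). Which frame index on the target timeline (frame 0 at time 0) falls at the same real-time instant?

Source frame index: (0×3600 + 53×60 + 3) × 24 + 23 = 76415.
Real time: 76415 / (24) = 76415/24 s.
Target frame: (76415/24) × (48) = 152830.

frame 152830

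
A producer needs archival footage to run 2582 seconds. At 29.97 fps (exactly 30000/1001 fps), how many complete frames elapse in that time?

77382 frames

Frames = 2582 × 30000/1001 = 77460000/1001 ≈ 77382.6174.
Complete frames: 77382.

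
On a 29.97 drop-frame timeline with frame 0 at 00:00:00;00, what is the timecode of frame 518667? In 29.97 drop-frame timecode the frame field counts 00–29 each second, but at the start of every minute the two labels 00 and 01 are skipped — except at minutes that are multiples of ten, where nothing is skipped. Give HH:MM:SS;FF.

Each 10-minute DF block holds 10 × 60 × 30 − 9 × 2 = 17982 frames. 518667 ÷ 17982 → 28 full blocks, remainder 15171.
Within the partial block the first minute is 1800 frames and each further minute 1798, so 8 further minute boundaries passed. Total skipped labels = 18 × 28 + 2 × 8 = 520.
Non-drop label index = 518667 + 520 = 519187; at 30 labels/s that is 04:48:26:07, i.e. DF 04:48:26;07.

04:48:26;07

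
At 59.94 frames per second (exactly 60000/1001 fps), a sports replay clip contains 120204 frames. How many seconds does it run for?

2005.4034 seconds

Running time = 120204 / (60000/1001) = 2005.4034 s.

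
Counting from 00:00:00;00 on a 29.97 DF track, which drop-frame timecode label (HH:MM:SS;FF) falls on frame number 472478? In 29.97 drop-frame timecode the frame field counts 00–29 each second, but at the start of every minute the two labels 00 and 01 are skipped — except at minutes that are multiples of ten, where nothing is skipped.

Each 10-minute DF block holds 10 × 60 × 30 − 9 × 2 = 17982 frames. 472478 ÷ 17982 → 26 full blocks, remainder 4946.
Within the partial block the first minute is 1800 frames and each further minute 1798, so 2 further minute boundaries passed. Total skipped labels = 18 × 26 + 2 × 2 = 472.
Non-drop label index = 472478 + 472 = 472950; at 30 labels/s that is 04:22:45:00, i.e. DF 04:22:45;00.

04:22:45;00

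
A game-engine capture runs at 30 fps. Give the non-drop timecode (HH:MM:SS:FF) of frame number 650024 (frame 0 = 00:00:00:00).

06:01:07:14

650024 ÷ 30 = 21667 full seconds, remainder 14 frames.
21667 s = 6 h 1 min 7 s.
Timecode: 06:01:07:14.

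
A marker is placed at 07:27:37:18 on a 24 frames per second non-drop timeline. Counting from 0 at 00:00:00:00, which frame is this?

Total seconds to the label: (7 × 3600 + 27 × 60 + 37) = 26857.
Frame index = 26857 × 24 + 18 = 644586.

644586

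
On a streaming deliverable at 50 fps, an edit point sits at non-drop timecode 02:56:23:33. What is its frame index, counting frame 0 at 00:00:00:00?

frame 529183

Total seconds to the label: (2 × 3600 + 56 × 60 + 23) = 10583.
Frame index = 10583 × 50 + 33 = 529183.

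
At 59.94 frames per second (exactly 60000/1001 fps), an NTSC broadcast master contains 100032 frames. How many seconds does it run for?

1668.8672 seconds

Running time = 100032 / (60000/1001) = 1668.8672 s.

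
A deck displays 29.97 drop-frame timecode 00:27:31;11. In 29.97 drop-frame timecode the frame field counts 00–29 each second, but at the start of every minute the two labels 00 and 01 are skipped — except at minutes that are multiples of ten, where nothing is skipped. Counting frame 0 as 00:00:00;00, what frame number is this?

49491

As if non-drop at 30 labels/s: (0 × 3600 + 27 × 60 + 31) × 30 + 11 = 49541.
Minute boundaries passed: 27; those not divisible by 10: 27 − 2 = 25; dropped labels = 2 × 25 = 50.
Actual frame index = 49541 − 50 = 49491.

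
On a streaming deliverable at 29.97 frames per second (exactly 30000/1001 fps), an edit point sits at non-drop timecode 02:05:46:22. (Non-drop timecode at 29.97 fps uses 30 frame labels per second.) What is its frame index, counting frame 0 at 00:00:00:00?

frame 226402

Total seconds to the label: (2 × 3600 + 5 × 60 + 46) = 7546.
Frame index = 7546 × 30 + 22 = 226402.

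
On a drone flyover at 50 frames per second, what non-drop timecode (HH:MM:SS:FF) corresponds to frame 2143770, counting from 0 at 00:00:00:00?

2143770 ÷ 50 = 42875 full seconds, remainder 20 frames.
42875 s = 11 h 54 min 35 s.
Timecode: 11:54:35:20.

11:54:35:20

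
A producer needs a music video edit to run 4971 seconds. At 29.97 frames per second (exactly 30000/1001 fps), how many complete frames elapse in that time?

Frames = 4971 × 30000/1001 = 149130000/1001 ≈ 148981.0190.
Complete frames: 148981.

148981 frames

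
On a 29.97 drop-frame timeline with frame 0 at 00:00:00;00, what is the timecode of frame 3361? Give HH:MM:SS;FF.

Ten DF minutes hold 17982 frames, so frame 3361 lies in block 0 (frames 0–17981) with 3361 frames into that block.
The block's first minute is 1800 frames and the rest 1798 each; 3361 frames reaches minute 1, so 0 × 18 + 1 × 2 = 2 labels have been skipped so far.
Adding those back, label number 3361 + 2 = 3363 at 30 labels/s is 112 s + 3 f = 0 h 1 min 52 s frame 3, i.e. 00:01:52;03.

00:01:52;03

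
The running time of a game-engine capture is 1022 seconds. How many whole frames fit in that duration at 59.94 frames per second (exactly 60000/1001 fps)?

61258 frames

Frames = 1022 × 60000/1001 = 8760000/143 ≈ 61258.7413.
Complete frames: 61258.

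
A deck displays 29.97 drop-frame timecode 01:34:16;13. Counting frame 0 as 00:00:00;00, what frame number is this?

169523

Complete 10-minute blocks: 9, each 17982 frames → 161838.
Remaining 4 whole minutes in the current block: 1800 + 3 × 1798 = 7194 frames.
Within the current minute: 16 × 30 + 13 − 2 = 491 (labels ;00/;01 skipped at this minute). Total = 161838 + 7194 + 491 = 169523.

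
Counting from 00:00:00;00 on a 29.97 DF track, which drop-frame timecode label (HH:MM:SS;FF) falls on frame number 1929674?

Each 10-minute DF block holds 10 × 60 × 30 − 9 × 2 = 17982 frames. 1929674 ÷ 17982 → 107 full blocks, remainder 5600.
Within the partial block the first minute is 1800 frames and each further minute 1798, so 3 further minute boundaries passed. Total skipped labels = 18 × 107 + 2 × 3 = 1932.
Non-drop label index = 1929674 + 1932 = 1931606; at 30 labels/s that is 17:53:06:26, i.e. DF 17:53:06;26.

17:53:06;26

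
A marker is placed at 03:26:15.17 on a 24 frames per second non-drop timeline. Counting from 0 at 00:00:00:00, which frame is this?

Total seconds to the label: (3 × 3600 + 26 × 60 + 15) = 12375.
Frame index = 12375 × 24 + 17 = 297017.

frame 297017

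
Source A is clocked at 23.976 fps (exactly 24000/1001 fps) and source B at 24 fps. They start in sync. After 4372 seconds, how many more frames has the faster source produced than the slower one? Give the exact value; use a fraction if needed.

104928/1001 frames

A emits 24000/1001 × 4372 = 104928000/1001 frames; B emits 24 × 4372 = 104928.
Difference = 104928/1001 frames (≈ 104.8232); B is ahead of A.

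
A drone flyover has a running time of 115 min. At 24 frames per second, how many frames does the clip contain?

115 min = 6900 s.
Frames = 6900 × 24 = 165600.

165600 frames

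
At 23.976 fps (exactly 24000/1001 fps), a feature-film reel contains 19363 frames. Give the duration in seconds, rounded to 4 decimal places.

Running time = 19363 × 1001/24000 = 19382363/24000 s ≈ 807.5985 s.

807.5985 seconds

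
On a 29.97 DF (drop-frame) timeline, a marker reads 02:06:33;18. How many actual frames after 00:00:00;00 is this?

As if non-drop at 30 labels/s: (2 × 3600 + 6 × 60 + 33) × 30 + 18 = 227808.
Minute boundaries passed: 126; those not divisible by 10: 126 − 12 = 114; dropped labels = 2 × 114 = 228.
Actual frame index = 227808 − 228 = 227580.

227580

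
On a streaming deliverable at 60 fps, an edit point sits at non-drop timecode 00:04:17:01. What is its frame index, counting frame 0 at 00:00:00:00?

15421

Total seconds to the label: (0 × 3600 + 4 × 60 + 17) = 257.
Frame index = 257 × 60 + 1 = 15421.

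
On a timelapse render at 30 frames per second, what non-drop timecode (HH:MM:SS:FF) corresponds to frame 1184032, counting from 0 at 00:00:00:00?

1184032 ÷ 30 = 39467 full seconds, remainder 22 frames.
39467 s = 10 h 57 min 47 s.
Timecode: 10:57:47:22.

10:57:47:22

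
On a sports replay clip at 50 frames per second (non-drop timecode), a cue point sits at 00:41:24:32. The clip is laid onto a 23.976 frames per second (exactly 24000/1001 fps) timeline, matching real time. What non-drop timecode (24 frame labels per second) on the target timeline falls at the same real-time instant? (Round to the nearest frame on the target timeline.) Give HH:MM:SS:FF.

Source frame index: (0×3600 + 41×60 + 24) × 50 + 32 = 124232.
Real time: 124232 / (50) = 62116/25 s.
Target frame: (62116/25) × (24000/1001) = 59631360/1001 ≈ 59571.788 → 59572.
At 24 labels/s: frame 59572 → 00:41:22:04.

00:41:22:04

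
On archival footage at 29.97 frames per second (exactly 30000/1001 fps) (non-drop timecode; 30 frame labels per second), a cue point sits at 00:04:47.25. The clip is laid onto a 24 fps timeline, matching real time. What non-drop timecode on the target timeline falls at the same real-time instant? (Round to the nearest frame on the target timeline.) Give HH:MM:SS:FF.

00:04:48:03

Source frame index: (0×3600 + 4×60 + 47) × 30 + 25 = 8635.
Real time: 8635 / (30000/1001) = 1728727/6000 s.
Target frame: (1728727/6000) × (24) = 1728727/250 ≈ 6914.908 → 6915.
At 24 labels/s: frame 6915 → 00:04:48:03.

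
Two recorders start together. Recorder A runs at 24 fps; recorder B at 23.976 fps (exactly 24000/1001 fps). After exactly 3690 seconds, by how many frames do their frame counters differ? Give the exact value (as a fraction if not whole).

A emits 24 × 3690 = 88560 frames; B emits 24000/1001 × 3690 = 88560000/1001.
Difference = 88560/1001 frames (≈ 88.4715); B is behind A.

88560/1001 frames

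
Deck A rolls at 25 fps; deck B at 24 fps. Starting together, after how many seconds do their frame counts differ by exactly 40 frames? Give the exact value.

The gap grows by |24 − 25| = 1 frame per second.
Time for a 40-frame gap: 40 ÷ (1) = 40 s.

40 seconds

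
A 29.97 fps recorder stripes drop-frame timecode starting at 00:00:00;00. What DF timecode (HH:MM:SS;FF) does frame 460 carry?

00:00:15;10

Each 10-minute DF block holds 10 × 60 × 30 − 9 × 2 = 17982 frames. 460 ÷ 17982 → 0 full blocks, remainder 460.
Within the partial block the first minute is 1800 frames and each further minute 1798, so 0 further minute boundaries passed. Total skipped labels = 18 × 0 + 2 × 0 = 0.
Non-drop label index = 460 + 0 = 460; at 30 labels/s that is 00:00:15:10, i.e. DF 00:00:15;10.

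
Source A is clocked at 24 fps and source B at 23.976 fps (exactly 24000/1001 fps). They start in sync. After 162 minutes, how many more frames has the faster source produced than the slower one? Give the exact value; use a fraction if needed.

162 min = 9720 s.
A emits 24 × 9720 = 233280 frames; B emits 24000/1001 × 9720 = 233280000/1001.
Difference = 233280/1001 frames (≈ 233.0470); B is behind A.

233280/1001 frames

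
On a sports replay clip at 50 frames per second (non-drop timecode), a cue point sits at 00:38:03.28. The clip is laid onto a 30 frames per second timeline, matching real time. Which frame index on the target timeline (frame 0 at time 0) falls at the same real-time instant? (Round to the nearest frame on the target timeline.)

frame 68507

Source frame index: (0×3600 + 38×60 + 3) × 50 + 28 = 114178.
Real time: 114178 / (50) = 57089/25 s.
Target frame: (57089/25) × (30) = 342534/5 ≈ 68506.800 → 68507.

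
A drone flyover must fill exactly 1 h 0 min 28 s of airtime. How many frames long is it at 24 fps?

87072 frames

1 h 0 min 28 s = 3628 s.
Frames = 3628 × 24 = 87072.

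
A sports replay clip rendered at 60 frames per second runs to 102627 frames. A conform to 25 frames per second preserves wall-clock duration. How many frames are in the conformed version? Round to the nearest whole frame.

Frames at target rate = 102627 × (25) / (60) = 171045/4 ≈ 42761.250.
Nearest whole frame: 42761.

42761 frames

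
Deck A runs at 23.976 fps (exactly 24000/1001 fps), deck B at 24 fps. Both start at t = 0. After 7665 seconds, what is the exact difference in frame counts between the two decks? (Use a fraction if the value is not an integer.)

26280/143 frames

A emits 24000/1001 × 7665 = 26280000/143 frames; B emits 24 × 7665 = 183960.
Difference = 26280/143 frames (≈ 183.7762); B is ahead of A.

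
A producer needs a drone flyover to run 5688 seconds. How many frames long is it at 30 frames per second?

Frames = 5688 × 30 = 170640.

170640 frames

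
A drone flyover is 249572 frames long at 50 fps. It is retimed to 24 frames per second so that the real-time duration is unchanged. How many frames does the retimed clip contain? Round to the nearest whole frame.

Frames at target rate = 249572 × (24) / (50) = 2994864/25 ≈ 119794.560.
Nearest whole frame: 119795.

119795 frames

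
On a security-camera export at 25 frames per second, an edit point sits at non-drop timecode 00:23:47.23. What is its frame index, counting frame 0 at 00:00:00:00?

Total seconds to the label: (0 × 3600 + 23 × 60 + 47) = 1427.
Frame index = 1427 × 25 + 23 = 35698.

35698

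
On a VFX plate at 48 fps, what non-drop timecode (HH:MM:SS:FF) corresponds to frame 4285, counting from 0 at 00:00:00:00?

00:01:29:13

4285 ÷ 48 = 89 full seconds, remainder 13 frames.
89 s = 0 h 1 min 29 s.
Timecode: 00:01:29:13.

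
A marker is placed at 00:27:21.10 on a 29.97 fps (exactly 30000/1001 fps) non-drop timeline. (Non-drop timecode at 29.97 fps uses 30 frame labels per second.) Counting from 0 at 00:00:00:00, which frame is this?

frame 49240

Total seconds to the label: (0 × 3600 + 27 × 60 + 21) = 1641.
Frame index = 1641 × 30 + 10 = 49240.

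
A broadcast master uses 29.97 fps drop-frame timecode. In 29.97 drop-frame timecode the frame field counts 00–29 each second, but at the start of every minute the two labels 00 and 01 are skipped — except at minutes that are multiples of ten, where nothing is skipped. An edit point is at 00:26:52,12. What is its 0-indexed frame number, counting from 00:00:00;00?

48324

Complete 10-minute blocks: 2, each 17982 frames → 35964.
Remaining 6 whole minutes in the current block: 1800 + 5 × 1798 = 10790 frames.
Within the current minute: 52 × 30 + 12 − 2 = 1570 (labels ;00/;01 skipped at this minute). Total = 35964 + 10790 + 1570 = 48324.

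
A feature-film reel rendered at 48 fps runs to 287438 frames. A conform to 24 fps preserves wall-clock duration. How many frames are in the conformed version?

143719 frames

Frames at target rate = 287438 × (24) / (48) = 143719.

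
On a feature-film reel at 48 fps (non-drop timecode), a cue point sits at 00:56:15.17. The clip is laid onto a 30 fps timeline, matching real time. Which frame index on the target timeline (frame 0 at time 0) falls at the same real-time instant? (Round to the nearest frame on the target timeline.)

Source frame index: (0×3600 + 56×60 + 15) × 48 + 17 = 162017.
Real time: 162017 / (48) = 162017/48 s.
Target frame: (162017/48) × (30) = 810085/8 ≈ 101260.625 → 101261.

frame 101261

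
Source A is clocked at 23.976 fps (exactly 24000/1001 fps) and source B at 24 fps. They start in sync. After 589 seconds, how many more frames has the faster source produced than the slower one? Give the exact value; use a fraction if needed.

A emits 24000/1001 × 589 = 14136000/1001 frames; B emits 24 × 589 = 14136.
Difference = 14136/1001 frames (≈ 14.1219); B is ahead of A.

14136/1001 frames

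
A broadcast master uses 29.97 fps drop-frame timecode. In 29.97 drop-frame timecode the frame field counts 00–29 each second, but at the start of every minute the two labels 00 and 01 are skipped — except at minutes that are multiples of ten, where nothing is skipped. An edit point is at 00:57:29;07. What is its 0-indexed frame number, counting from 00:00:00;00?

Complete 10-minute blocks: 5, each 17982 frames → 89910.
Remaining 7 whole minutes in the current block: 1800 + 6 × 1798 = 12588 frames.
Within the current minute: 29 × 30 + 7 − 2 = 875 (labels ;00/;01 skipped at this minute). Total = 89910 + 12588 + 875 = 103373.

103373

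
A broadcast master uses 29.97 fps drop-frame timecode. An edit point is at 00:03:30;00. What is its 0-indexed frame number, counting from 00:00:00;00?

As if non-drop at 30 labels/s: (0 × 3600 + 3 × 60 + 30) × 30 + 0 = 6300.
Minute boundaries passed: 3; those not divisible by 10: 3 − 0 = 3; dropped labels = 2 × 3 = 6.
Actual frame index = 6300 − 6 = 6294.

6294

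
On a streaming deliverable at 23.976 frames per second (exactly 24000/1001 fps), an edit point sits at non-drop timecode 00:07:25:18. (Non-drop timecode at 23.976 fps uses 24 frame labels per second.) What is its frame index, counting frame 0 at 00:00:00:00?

frame 10698

Total seconds to the label: (0 × 3600 + 7 × 60 + 25) = 445.
Frame index = 445 × 24 + 18 = 10698.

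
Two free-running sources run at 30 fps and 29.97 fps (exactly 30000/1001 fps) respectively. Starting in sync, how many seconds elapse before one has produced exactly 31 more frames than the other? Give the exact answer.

The gap grows by |30000/1001 − 30| = 30/1001 frames per second.
Time for a 31-frame gap: 31 ÷ (30/1001) = 31031/30 s.

31031/30 seconds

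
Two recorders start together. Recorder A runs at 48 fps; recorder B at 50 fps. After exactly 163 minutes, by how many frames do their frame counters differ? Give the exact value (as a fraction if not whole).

19560 frames

163 min = 9780 s.
A emits 48 × 9780 = 469440 frames; B emits 50 × 9780 = 489000.
Difference = 19560 frames; B is ahead of A.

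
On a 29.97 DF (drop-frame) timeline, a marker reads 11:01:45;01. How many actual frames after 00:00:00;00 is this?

1189961

Complete 10-minute blocks: 66, each 17982 frames → 1186812.
Remaining 1 whole minute in the current block: 1800 + 0 × 1798 = 1800 frames.
Within the current minute: 45 × 30 + 1 − 2 = 1349 (labels ;00/;01 skipped at this minute). Total = 1186812 + 1800 + 1349 = 1189961.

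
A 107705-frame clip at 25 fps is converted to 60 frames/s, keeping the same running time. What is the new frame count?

Target frames = source frames × (target rate / source rate) = 107705 × (60)/(25) = 107705 × 12/5 = 258492.

258492 frames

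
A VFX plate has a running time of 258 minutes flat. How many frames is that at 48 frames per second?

743040 frames

258 min = 15480 s.
Frames = 15480 × 48 = 743040.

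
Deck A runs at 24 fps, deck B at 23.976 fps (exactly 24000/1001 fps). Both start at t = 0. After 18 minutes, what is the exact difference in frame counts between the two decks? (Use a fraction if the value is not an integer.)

25920/1001 frames

18 min = 1080 s.
A emits 24 × 1080 = 25920 frames; B emits 24000/1001 × 1080 = 25920000/1001.
Difference = 25920/1001 frames (≈ 25.8941); B is behind A.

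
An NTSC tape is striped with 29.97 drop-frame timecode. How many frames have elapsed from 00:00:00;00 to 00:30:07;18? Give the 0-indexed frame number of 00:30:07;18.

Complete 10-minute blocks: 3, each 17982 frames → 53946.
Remaining 0 whole minutes in the current block: 0 frames.
Within the current minute: 7 × 30 + 18 = 228. Total = 53946 + 0 + 228 = 54174.

54174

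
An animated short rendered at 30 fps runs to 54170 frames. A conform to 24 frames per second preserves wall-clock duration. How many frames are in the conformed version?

Target frames = source frames × (target rate / source rate) = 54170 × (24)/(30) = 54170 × 4/5 = 43336.

43336 frames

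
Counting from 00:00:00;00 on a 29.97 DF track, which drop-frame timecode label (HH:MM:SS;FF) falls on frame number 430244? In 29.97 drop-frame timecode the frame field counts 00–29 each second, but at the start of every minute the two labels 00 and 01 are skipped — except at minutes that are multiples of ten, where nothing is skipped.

Each 10-minute DF block holds 10 × 60 × 30 − 9 × 2 = 17982 frames. 430244 ÷ 17982 → 23 full blocks, remainder 16658.
Within the partial block the first minute is 1800 frames and each further minute 1798, so 9 further minute boundaries passed. Total skipped labels = 18 × 23 + 2 × 9 = 432.
Non-drop label index = 430244 + 432 = 430676; at 30 labels/s that is 03:59:15:26, i.e. DF 03:59:15;26.

03:59:15;26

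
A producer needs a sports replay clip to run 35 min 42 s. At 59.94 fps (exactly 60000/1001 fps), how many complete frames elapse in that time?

128391 frames

35 min 42 s = 2142 s.
Frames = 2142 × 60000/1001 = 18360000/143 ≈ 128391.6084.
Complete frames: 128391.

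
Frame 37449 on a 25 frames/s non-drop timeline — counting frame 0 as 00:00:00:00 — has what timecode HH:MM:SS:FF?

37449 ÷ 25 = 1497 full seconds, remainder 24 frames.
1497 s = 0 h 24 min 57 s.
Timecode: 00:24:57:24.

00:24:57:24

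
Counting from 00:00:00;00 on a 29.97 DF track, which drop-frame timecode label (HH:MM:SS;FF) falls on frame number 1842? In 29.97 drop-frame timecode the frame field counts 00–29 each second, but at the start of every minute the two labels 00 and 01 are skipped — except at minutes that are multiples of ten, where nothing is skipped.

Ten DF minutes hold 17982 frames, so frame 1842 lies in block 0 (frames 0–17981) with 1842 frames into that block.
The block's first minute is 1800 frames and the rest 1798 each; 1842 frames reaches minute 1, so 0 × 18 + 1 × 2 = 2 labels have been skipped so far.
Adding those back, label number 1842 + 2 = 1844 at 30 labels/s is 61 s + 14 f = 0 h 1 min 1 s frame 14, i.e. 00:01:01;14.

00:01:01;14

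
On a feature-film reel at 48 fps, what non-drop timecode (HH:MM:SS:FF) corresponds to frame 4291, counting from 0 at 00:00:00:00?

4291 ÷ 48 = 89 full seconds, remainder 19 frames.
89 s = 0 h 1 min 29 s.
Timecode: 00:01:29:19.

00:01:29:19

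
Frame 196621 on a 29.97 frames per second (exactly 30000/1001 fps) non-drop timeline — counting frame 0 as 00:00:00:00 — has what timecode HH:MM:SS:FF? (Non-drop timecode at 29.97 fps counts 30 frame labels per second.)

01:49:14:01

196621 ÷ 30 = 6554 full seconds, remainder 1 frame.
6554 s = 1 h 49 min 14 s.
Timecode: 01:49:14:01.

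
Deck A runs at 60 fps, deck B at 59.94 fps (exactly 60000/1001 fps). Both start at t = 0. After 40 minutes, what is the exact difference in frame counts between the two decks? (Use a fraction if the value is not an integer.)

40 min = 2400 s.
A emits 60 × 2400 = 144000 frames; B emits 60000/1001 × 2400 = 144000000/1001.
Difference = 144000/1001 frames (≈ 143.8561); B is behind A.

144000/1001 frames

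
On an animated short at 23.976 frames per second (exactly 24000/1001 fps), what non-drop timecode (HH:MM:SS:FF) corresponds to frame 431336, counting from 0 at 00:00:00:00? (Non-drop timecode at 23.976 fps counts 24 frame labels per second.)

04:59:32:08

431336 ÷ 24 = 17972 full seconds, remainder 8 frames.
17972 s = 4 h 59 min 32 s.
Timecode: 04:59:32:08.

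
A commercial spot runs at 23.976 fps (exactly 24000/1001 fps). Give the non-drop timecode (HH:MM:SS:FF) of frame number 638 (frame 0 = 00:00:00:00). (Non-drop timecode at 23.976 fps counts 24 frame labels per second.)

638 ÷ 24 = 26 full seconds, remainder 14 frames.
26 s = 0 h 0 min 26 s.
Timecode: 00:00:26:14.

00:00:26:14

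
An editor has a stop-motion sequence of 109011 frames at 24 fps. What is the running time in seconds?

Running time = 109011 / (24) = 4542.125 s.

4542.125 seconds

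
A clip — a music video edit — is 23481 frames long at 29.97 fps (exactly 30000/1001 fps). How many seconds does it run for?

Running time = 23481 / (30000/1001) = 783.4827 s.

783.4827 seconds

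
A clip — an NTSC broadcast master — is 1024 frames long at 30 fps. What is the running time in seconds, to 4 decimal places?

Running time = 1024 × 1/30 = 512/15 s ≈ 34.1333 s.

34.1333 seconds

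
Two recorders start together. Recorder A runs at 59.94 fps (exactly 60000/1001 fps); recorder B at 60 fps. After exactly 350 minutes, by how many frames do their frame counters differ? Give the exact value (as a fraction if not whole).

350 min = 21000 s.
A emits 60000/1001 × 21000 = 180000000/143 frames; B emits 60 × 21000 = 1260000.
Difference = 180000/143 frames (≈ 1258.7413); B is ahead of A.

180000/143 frames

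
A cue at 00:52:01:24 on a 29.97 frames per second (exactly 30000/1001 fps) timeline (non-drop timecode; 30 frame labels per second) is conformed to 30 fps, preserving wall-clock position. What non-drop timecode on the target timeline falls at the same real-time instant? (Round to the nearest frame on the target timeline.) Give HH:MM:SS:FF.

Source frame index: (0×3600 + 52×60 + 1) × 30 + 24 = 93654.
Real time: 93654 / (30000/1001) = 15624609/5000 s.
Target frame: (15624609/5000) × (30) = 46873827/500 ≈ 93747.654 → 93748.
At 30 labels/s: frame 93748 → 00:52:04:28.

00:52:04:28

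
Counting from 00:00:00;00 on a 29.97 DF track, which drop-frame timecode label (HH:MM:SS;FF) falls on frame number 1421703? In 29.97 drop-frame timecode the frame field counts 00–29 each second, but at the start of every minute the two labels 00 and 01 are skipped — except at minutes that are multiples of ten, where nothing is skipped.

Ten DF minutes hold 17982 frames, so frame 1421703 lies in block 79 (frames 1420578–1438559) with 1125 frames into that block.
The block's first minute is 1800 frames and the rest 1798 each; 1125 frames reaches minute 0, so 79 × 18 + 0 × 2 = 1422 labels have been skipped so far.
Adding those back, label number 1421703 + 1422 = 1423125 at 30 labels/s is 47437 s + 15 f = 13 h 10 min 37 s frame 15, i.e. 13:10:37;15.

13:10:37;15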